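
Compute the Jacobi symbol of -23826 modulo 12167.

1

(-23826|12167)
  = (508|12167)    [-23826 ≡ 508 mod 12167]
  = (127|12167)    [12167 ≡ 7 mod 8 ⇒ (2|12167)^2 = +1]
  = -(12167|127)    [QR: both ≡ 3 mod 4, sign flips]
  = -(102|127)    [12167 ≡ 102 mod 127]
  = -(51|127)    [127 ≡ 7 mod 8 ⇒ (2|127) = +1]
  = (127|51)    [QR: both ≡ 3 mod 4, sign flips]
  = (25|51)    [127 ≡ 25 mod 51]
  = (51|25)    [QR: 25 ≡ 1 mod 4, sign kept]
  = (1|25)    [51 ≡ 1 mod 25]
  = 1    [(1|25) = 1]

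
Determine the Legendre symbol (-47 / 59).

1

(-47 / 59)
  = (12 / 59)    [-47 ≡ 12 mod 59]
  = (3 / 59)    [59 ≡ 3 mod 8 ⇒ (2 / 59)^2 = +1]
  = -(59 / 3)    [QR: both ≡ 3 mod 4, sign flips]
  = -(2 / 3)    [59 ≡ 2 mod 3]
  = (1 / 3)    [3 ≡ 3 mod 8 ⇒ (2 / 3) = -1]
  = 1    [(1 / 3) = 1]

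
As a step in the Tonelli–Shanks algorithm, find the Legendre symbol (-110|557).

Reduce the numerator: -110 ≡ 447 (mod 557), so (-110|557) = (447|557).
557 ≡ 1 (mod 4), so quadratic reciprocity gives (447|557) = (557|447). Reduce: 557 ≡ 110 (mod 447). Now have (110|447).
Factor out 2: 110 = 2·55. Since 447 ≡ 7 (mod 8), (2|447) = +1. Now have (55|447).
Both 55 ≡ 3 and 447 ≡ 3 (mod 4), so reciprocity gives (55|447) = -(447|55). Reduce: 447 ≡ 7 (mod 55). Now have -(7|55).
Both 7 ≡ 3 and 55 ≡ 3 (mod 4), so reciprocity gives (7|55) = -(55|7). Reduce: 55 ≡ 6 (mod 7). Now have (6|7).
Factor out 2: 6 = 2·3. Since 7 ≡ 7 (mod 8), (2|7) = +1. Now have (3|7).
Both 3 ≡ 3 and 7 ≡ 3 (mod 4), so reciprocity gives (3|7) = -(7|3). Reduce: 7 ≡ 1 (mod 3). Now have -(1|3).
(1|3) = 1. Collecting the sign factors: -1.

-1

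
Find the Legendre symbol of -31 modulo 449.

(-31|449)
  = (418|449)    [-31 ≡ 418 mod 449]
  = (209|449)    [449 ≡ 1 mod 8 ⇒ (2|449) = +1]
  = (449|209)    [QR: 209 ≡ 1 mod 4, sign kept]
  = (31|209)    [449 ≡ 31 mod 209]
  = (209|31)    [QR: 209 ≡ 1 mod 4, sign kept]
  = (23|31)    [209 ≡ 23 mod 31]
  = -(31|23)    [QR: both ≡ 3 mod 4, sign flips]
  = -(8|23)    [31 ≡ 8 mod 23]
  = -(1|23)    [23 ≡ 7 mod 8 ⇒ (2|23)^3 = +1]
  = -1    [(1|23) = 1]

-1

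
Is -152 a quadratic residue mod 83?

Reduce the numerator: -152 ≡ 14 (mod 83), so (-152/83) = (14/83).
Factor out 2: 14 = 2·7. Since 83 ≡ 3 (mod 8), (2/83) = -1. Now have -(7/83).
Both 7 ≡ 3 and 83 ≡ 3 (mod 4), so reciprocity gives (7/83) = -(83/7). Reduce: 83 ≡ 6 (mod 7). Now have (6/7).
Factor out 2: 6 = 2·3. Since 7 ≡ 7 (mod 8), (2/7) = +1. Now have (3/7).
Both 3 ≡ 3 and 7 ≡ 3 (mod 4), so reciprocity gives (3/7) = -(7/3). Reduce: 7 ≡ 1 (mod 3). Now have -(1/3).
(1/3) = 1. Collecting the sign factors: -1.
(-152/83) = -1, and 83 is prime, so -152 is not a quadratic residue mod 83.

no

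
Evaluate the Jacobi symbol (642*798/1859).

-1

By multiplicativity, (642·798/1859) = (642/1859)·(798/1859).
First factor (642/1859):
(642/1859)
  = -(321/1859)    [1859 ≡ 3 mod 8 ⇒ (2/1859) = -1]
  = -(1859/321)    [QR: 321 ≡ 1 mod 4, sign kept]
  = -(254/321)    [1859 ≡ 254 mod 321]
  = -(127/321)    [321 ≡ 1 mod 8 ⇒ (2/321) = +1]
  = -(321/127)    [QR: 321 ≡ 1 mod 4, sign kept]
  = -(67/127)    [321 ≡ 67 mod 127]
  = (127/67)    [QR: both ≡ 3 mod 4, sign flips]
  = (60/67)    [127 ≡ 60 mod 67]
  = (15/67)    [67 ≡ 3 mod 8 ⇒ (2/67)^2 = +1]
  = -(67/15)    [QR: both ≡ 3 mod 4, sign flips]
  = -(7/15)    [67 ≡ 7 mod 15]
  = (15/7)    [QR: both ≡ 3 mod 4, sign flips]
  = (1/7)    [15 ≡ 1 mod 7]
  = 1    [(1/7) = 1]
Second factor (798/1859):
(798/1859)
  = -(399/1859)    [1859 ≡ 3 mod 8 ⇒ (2/1859) = -1]
  = (1859/399)    [QR: both ≡ 3 mod 4, sign flips]
  = (263/399)    [1859 ≡ 263 mod 399]
  = -(399/263)    [QR: both ≡ 3 mod 4, sign flips]
  = -(136/263)    [399 ≡ 136 mod 263]
  = -(17/263)    [263 ≡ 7 mod 8 ⇒ (2/263)^3 = +1]
  = -(263/17)    [QR: 17 ≡ 1 mod 4, sign kept]
  = -(8/17)    [263 ≡ 8 mod 17]
  = -(1/17)    [17 ≡ 1 mod 8 ⇒ (2/17)^3 = +1]
  = -1    [(1/17) = 1]
Product: (1)·(-1) = -1.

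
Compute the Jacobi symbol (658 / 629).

1

(658 / 629)
  = (29 / 629)    [658 ≡ 29 mod 629]
  = (629 / 29)    [QR: 29 ≡ 1 mod 4, sign kept]
  = (20 / 29)    [629 ≡ 20 mod 29]
  = (5 / 29)    [29 ≡ 5 mod 8 ⇒ (2 / 29)^2 = +1]
  = (29 / 5)    [QR: 5 ≡ 1 mod 4, sign kept]
  = (4 / 5)    [29 ≡ 4 mod 5]
  = (1 / 5)    [5 ≡ 5 mod 8 ⇒ (2 / 5)^2 = +1]
  = 1    [(1 / 5) = 1]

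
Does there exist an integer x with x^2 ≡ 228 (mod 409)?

(228|409)
  = (57|409)    [409 ≡ 1 mod 8 ⇒ (2|409)^2 = +1]
  = (409|57)    [QR: 57 ≡ 1 mod 4, sign kept]
  = (10|57)    [409 ≡ 10 mod 57]
  = (5|57)    [57 ≡ 1 mod 8 ⇒ (2|57) = +1]
  = (57|5)    [QR: 5 ≡ 1 mod 4, sign kept]
  = (2|5)    [57 ≡ 2 mod 5]
  = -(1|5)    [5 ≡ 5 mod 8 ⇒ (2|5) = -1]
  = -1    [(1|5) = 1]
The Legendre symbol is -1, so x^2 ≡ 228 (mod 409) has no solution.

no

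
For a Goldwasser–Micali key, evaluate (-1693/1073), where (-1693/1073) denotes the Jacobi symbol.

Pull out -1: (-1693/1073) = (-1/1073)·(1693/1073). Since 1073 ≡ 1 (mod 4), (-1/1073) = +1. Now have (1693/1073).
Reduce the numerator: 1693 ≡ 620 (mod 1073), so (1693/1073) = (620/1073).
Factor out 2: 620 = 2^2·155. Since 1073 ≡ 1 (mod 8), (2/1073) = +1, and (2/1073)^2 = +1. Now have (155/1073).
1073 ≡ 1 (mod 4), so quadratic reciprocity gives (155/1073) = (1073/155). Reduce: 1073 ≡ 143 (mod 155). Now have (143/155).
Both 143 ≡ 3 and 155 ≡ 3 (mod 4), so reciprocity gives (143/155) = -(155/143). Reduce: 155 ≡ 12 (mod 143). Now have -(12/143).
Factor out 2: 12 = 2^2·3. Since 143 ≡ 7 (mod 8), (2/143) = +1, and (2/143)^2 = +1. Now have -(3/143).
Both 3 ≡ 3 and 143 ≡ 3 (mod 4), so reciprocity gives (3/143) = -(143/3). Reduce: 143 ≡ 2 (mod 3). Now have (2/3).
Factor out 2: 2 = 2. Since 3 ≡ 3 (mod 8), (2/3) = -1. Now have -(1/3).
(1/3) = 1. Collecting the sign factors: -1.

-1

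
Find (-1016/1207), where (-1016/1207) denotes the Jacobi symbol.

1

(-1016/1207)
  = -(1016/1207)    [1207 ≡ 3 mod 4 ⇒ (-1/1207) = -1]
  = -(127/1207)    [1207 ≡ 7 mod 8 ⇒ (2/1207)^3 = +1]
  = (1207/127)    [QR: both ≡ 3 mod 4, sign flips]
  = (64/127)    [1207 ≡ 64 mod 127]
  = (1/127)    [127 ≡ 7 mod 8 ⇒ (2/127)^6 = +1]
  = 1    [(1/127) = 1]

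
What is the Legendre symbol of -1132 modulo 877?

Pull out -1: (-1132/877) = (-1/877)·(1132/877). Since 877 ≡ 1 (mod 4), (-1/877) = +1. Now have (1132/877).
Reduce the numerator: 1132 ≡ 255 (mod 877), so (1132/877) = (255/877).
877 ≡ 1 (mod 4), so quadratic reciprocity gives (255/877) = (877/255). Reduce: 877 ≡ 112 (mod 255). Now have (112/255).
Factor out 2: 112 = 2^4·7. Since 255 ≡ 7 (mod 8), (2/255) = +1, and (2/255)^4 = +1. Now have (7/255).
Both 7 ≡ 3 and 255 ≡ 3 (mod 4), so reciprocity gives (7/255) = -(255/7). Reduce: 255 ≡ 3 (mod 7). Now have -(3/7).
Both 3 ≡ 3 and 7 ≡ 3 (mod 4), so reciprocity gives (3/7) = -(7/3). Reduce: 7 ≡ 1 (mod 3). Now have (1/3).
(1/3) = 1. Collecting the sign factors: 1.

1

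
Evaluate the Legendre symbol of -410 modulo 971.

-1

Reduce the numerator: -410 ≡ 561 (mod 971), so (-410/971) = (561/971).
561 ≡ 1 (mod 4), so quadratic reciprocity gives (561/971) = (971/561). Reduce: 971 ≡ 410 (mod 561). Now have (410/561).
Factor out 2: 410 = 2·205. Since 561 ≡ 1 (mod 8), (2/561) = +1. Now have (205/561).
205 ≡ 1 (mod 4), so quadratic reciprocity gives (205/561) = (561/205). Reduce: 561 ≡ 151 (mod 205). Now have (151/205).
205 ≡ 1 (mod 4), so quadratic reciprocity gives (151/205) = (205/151). Reduce: 205 ≡ 54 (mod 151). Now have (54/151).
Factor out 2: 54 = 2·27. Since 151 ≡ 7 (mod 8), (2/151) = +1. Now have (27/151).
Both 27 ≡ 3 and 151 ≡ 3 (mod 4), so reciprocity gives (27/151) = -(151/27). Reduce: 151 ≡ 16 (mod 27). Now have -(16/27).
Factor out 2: 16 = 2^4. Since 27 ≡ 3 (mod 8), (2/27) = -1, and (2/27)^4 = +1. Now have -(1/27).
(1/27) = 1. Collecting the sign factors: -1.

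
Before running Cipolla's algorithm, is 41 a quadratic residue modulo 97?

(41/97)
  = (97/41)    [QR: 41 ≡ 1 mod 4, sign kept]
  = (15/41)    [97 ≡ 15 mod 41]
  = (41/15)    [QR: 41 ≡ 1 mod 4, sign kept]
  = (11/15)    [41 ≡ 11 mod 15]
  = -(15/11)    [QR: both ≡ 3 mod 4, sign flips]
  = -(4/11)    [15 ≡ 4 mod 11]
  = -(1/11)    [11 ≡ 3 mod 8 ⇒ (2/11)^2 = +1]
  = -1    [(1/11) = 1]
The Legendre symbol is -1, so x^2 ≡ 41 (mod 97) has no solution.

no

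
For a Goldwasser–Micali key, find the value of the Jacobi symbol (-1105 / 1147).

1

Reduce the numerator: -1105 ≡ 42 (mod 1147), so (-1105 / 1147) = (42 / 1147).
Factor out 2: 42 = 2·21. Since 1147 ≡ 3 (mod 8), (2 / 1147) = -1. Now have -(21 / 1147).
21 ≡ 1 (mod 4), so quadratic reciprocity gives (21 / 1147) = (1147 / 21). Reduce: 1147 ≡ 13 (mod 21). Now have -(13 / 21).
13 ≡ 1 (mod 4), so quadratic reciprocity gives (13 / 21) = (21 / 13). Reduce: 21 ≡ 8 (mod 13). Now have -(8 / 13).
Factor out 2: 8 = 2^3. Since 13 ≡ 5 (mod 8), (2 / 13) = -1, and (2 / 13)^3 = -1. Now have (1 / 13).
(1 / 13) = 1. Collecting the sign factors: 1.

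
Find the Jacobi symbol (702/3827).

1

Factor out 2: 702 = 2·351. Since 3827 ≡ 3 (mod 8), (2/3827) = -1. Now have -(351/3827).
Both 351 ≡ 3 and 3827 ≡ 3 (mod 4), so reciprocity gives (351/3827) = -(3827/351). Reduce: 3827 ≡ 317 (mod 351). Now have (317/351).
317 ≡ 1 (mod 4), so quadratic reciprocity gives (317/351) = (351/317). Reduce: 351 ≡ 34 (mod 317). Now have (34/317).
Factor out 2: 34 = 2·17. Since 317 ≡ 5 (mod 8), (2/317) = -1. Now have -(17/317).
17 ≡ 1 (mod 4), so quadratic reciprocity gives (17/317) = (317/17). Reduce: 317 ≡ 11 (mod 17). Now have -(11/17).
17 ≡ 1 (mod 4), so quadratic reciprocity gives (11/17) = (17/11). Reduce: 17 ≡ 6 (mod 11). Now have -(6/11).
Factor out 2: 6 = 2·3. Since 11 ≡ 3 (mod 8), (2/11) = -1. Now have (3/11).
Both 3 ≡ 3 and 11 ≡ 3 (mod 4), so reciprocity gives (3/11) = -(11/3). Reduce: 11 ≡ 2 (mod 3). Now have -(2/3).
Factor out 2: 2 = 2. Since 3 ≡ 3 (mod 8), (2/3) = -1. Now have (1/3).
(1/3) = 1. Collecting the sign factors: 1.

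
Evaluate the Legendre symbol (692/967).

Factor out 2: 692 = 2^2·173. Since 967 ≡ 7 (mod 8), (2/967) = +1, and (2/967)^2 = +1. Now have (173/967).
173 ≡ 1 (mod 4), so quadratic reciprocity gives (173/967) = (967/173). Reduce: 967 ≡ 102 (mod 173). Now have (102/173).
Factor out 2: 102 = 2·51. Since 173 ≡ 5 (mod 8), (2/173) = -1. Now have -(51/173).
173 ≡ 1 (mod 4), so quadratic reciprocity gives (51/173) = (173/51). Reduce: 173 ≡ 20 (mod 51). Now have -(20/51).
Factor out 2: 20 = 2^2·5. Since 51 ≡ 3 (mod 8), (2/51) = -1, and (2/51)^2 = +1. Now have -(5/51).
5 ≡ 1 (mod 4), so quadratic reciprocity gives (5/51) = (51/5). Reduce: 51 ≡ 1 (mod 5). Now have -(1/5).
(1/5) = 1. Collecting the sign factors: -1.

-1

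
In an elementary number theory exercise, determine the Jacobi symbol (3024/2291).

-1

Reduce the numerator: 3024 ≡ 733 (mod 2291), so (3024/2291) = (733/2291).
733 ≡ 1 (mod 4), so quadratic reciprocity gives (733/2291) = (2291/733). Reduce: 2291 ≡ 92 (mod 733). Now have (92/733).
Factor out 2: 92 = 2^2·23. Since 733 ≡ 5 (mod 8), (2/733) = -1, and (2/733)^2 = +1. Now have (23/733).
733 ≡ 1 (mod 4), so quadratic reciprocity gives (23/733) = (733/23). Reduce: 733 ≡ 20 (mod 23). Now have (20/23).
Factor out 2: 20 = 2^2·5. Since 23 ≡ 7 (mod 8), (2/23) = +1, and (2/23)^2 = +1. Now have (5/23).
5 ≡ 1 (mod 4), so quadratic reciprocity gives (5/23) = (23/5). Reduce: 23 ≡ 3 (mod 5). Now have (3/5).
5 ≡ 1 (mod 4), so quadratic reciprocity gives (3/5) = (5/3). Reduce: 5 ≡ 2 (mod 3). Now have (2/3).
Factor out 2: 2 = 2. Since 3 ≡ 3 (mod 8), (2/3) = -1. Now have -(1/3).
(1/3) = 1. Collecting the sign factors: -1.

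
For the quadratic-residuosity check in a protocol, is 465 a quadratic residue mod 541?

yes

(465/541)
  = (541/465)    [QR: 465 ≡ 1 mod 4, sign kept]
  = (76/465)    [541 ≡ 76 mod 465]
  = (19/465)    [465 ≡ 1 mod 8 ⇒ (2/465)^2 = +1]
  = (465/19)    [QR: 465 ≡ 1 mod 4, sign kept]
  = (9/19)    [465 ≡ 9 mod 19]
  = (19/9)    [QR: 9 ≡ 1 mod 4, sign kept]
  = (1/9)    [19 ≡ 1 mod 9]
  = 1    [(1/9) = 1]
The Legendre symbol is 1, so x^2 ≡ 465 (mod 541) has solution.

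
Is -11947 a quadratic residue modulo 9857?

yes

(-11947|9857)
  = (7767|9857)    [-11947 ≡ 7767 mod 9857]
  = (9857|7767)    [QR: 9857 ≡ 1 mod 4, sign kept]
  = (2090|7767)    [9857 ≡ 2090 mod 7767]
  = (1045|7767)    [7767 ≡ 7 mod 8 ⇒ (2|7767) = +1]
  = (7767|1045)    [QR: 1045 ≡ 1 mod 4, sign kept]
  = (452|1045)    [7767 ≡ 452 mod 1045]
  = (113|1045)    [1045 ≡ 5 mod 8 ⇒ (2|1045)^2 = +1]
  = (1045|113)    [QR: 113 ≡ 1 mod 4, sign kept]
  = (28|113)    [1045 ≡ 28 mod 113]
  = (7|113)    [113 ≡ 1 mod 8 ⇒ (2|113)^2 = +1]
  = (113|7)    [QR: 113 ≡ 1 mod 4, sign kept]
  = (1|7)    [113 ≡ 1 mod 7]
  = 1    [(1|7) = 1]
The Legendre symbol is 1, so x^2 ≡ -11947 (mod 9857) has solution.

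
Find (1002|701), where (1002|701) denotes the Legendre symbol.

1

(1002|701)
  = (301|701)    [1002 ≡ 301 mod 701]
  = (701|301)    [QR: 301 ≡ 1 mod 4, sign kept]
  = (99|301)    [701 ≡ 99 mod 301]
  = (301|99)    [QR: 301 ≡ 1 mod 4, sign kept]
  = (4|99)    [301 ≡ 4 mod 99]
  = (1|99)    [99 ≡ 3 mod 8 ⇒ (2|99)^2 = +1]
  = 1    [(1|99) = 1]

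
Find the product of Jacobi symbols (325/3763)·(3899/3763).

By multiplicativity, (325·3899/3763) = (325/3763)·(3899/3763).
First factor (325/3763):
325 ≡ 1 (mod 4), so quadratic reciprocity gives (325/3763) = (3763/325). Reduce: 3763 ≡ 188 (mod 325). Now have (188/325).
Factor out 2: 188 = 2^2·47. Since 325 ≡ 5 (mod 8), (2/325) = -1, and (2/325)^2 = +1. Now have (47/325).
325 ≡ 1 (mod 4), so quadratic reciprocity gives (47/325) = (325/47). Reduce: 325 ≡ 43 (mod 47). Now have (43/47).
Both 43 ≡ 3 and 47 ≡ 3 (mod 4), so reciprocity gives (43/47) = -(47/43). Reduce: 47 ≡ 4 (mod 43). Now have -(4/43).
Factor out 2: 4 = 2^2. Since 43 ≡ 3 (mod 8), (2/43) = -1, and (2/43)^2 = +1. Now have -(1/43).
(1/43) = 1. Collecting the sign factors: -1.
Second factor (3899/3763):
Reduce the numerator: 3899 ≡ 136 (mod 3763), so (3899/3763) = (136/3763).
Factor out 2: 136 = 2^3·17. Since 3763 ≡ 3 (mod 8), (2/3763) = -1, and (2/3763)^3 = -1. Now have -(17/3763).
17 ≡ 1 (mod 4), so quadratic reciprocity gives (17/3763) = (3763/17). Reduce: 3763 ≡ 6 (mod 17). Now have -(6/17).
Factor out 2: 6 = 2·3. Since 17 ≡ 1 (mod 8), (2/17) = +1. Now have -(3/17).
17 ≡ 1 (mod 4), so quadratic reciprocity gives (3/17) = (17/3). Reduce: 17 ≡ 2 (mod 3). Now have -(2/3).
Factor out 2: 2 = 2. Since 3 ≡ 3 (mod 8), (2/3) = -1. Now have (1/3).
(1/3) = 1. Collecting the sign factors: 1.
Product: (-1)·(1) = -1.

-1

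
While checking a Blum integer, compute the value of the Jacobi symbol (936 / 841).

1

Reduce the numerator: 936 ≡ 95 (mod 841), so (936 / 841) = (95 / 841).
841 ≡ 1 (mod 4), so quadratic reciprocity gives (95 / 841) = (841 / 95). Reduce: 841 ≡ 81 (mod 95). Now have (81 / 95).
81 ≡ 1 (mod 4), so quadratic reciprocity gives (81 / 95) = (95 / 81). Reduce: 95 ≡ 14 (mod 81). Now have (14 / 81).
Factor out 2: 14 = 2·7. Since 81 ≡ 1 (mod 8), (2 / 81) = +1. Now have (7 / 81).
81 ≡ 1 (mod 4), so quadratic reciprocity gives (7 / 81) = (81 / 7). Reduce: 81 ≡ 4 (mod 7). Now have (4 / 7).
Factor out 2: 4 = 2^2. Since 7 ≡ 7 (mod 8), (2 / 7) = +1, and (2 / 7)^2 = +1. Now have (1 / 7).
(1 / 7) = 1. Collecting the sign factors: 1.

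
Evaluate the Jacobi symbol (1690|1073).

-1

Reduce the numerator: 1690 ≡ 617 (mod 1073), so (1690|1073) = (617|1073).
617 ≡ 1 (mod 4), so quadratic reciprocity gives (617|1073) = (1073|617). Reduce: 1073 ≡ 456 (mod 617). Now have (456|617).
Factor out 2: 456 = 2^3·57. Since 617 ≡ 1 (mod 8), (2|617) = +1, and (2|617)^3 = +1. Now have (57|617).
57 ≡ 1 (mod 4), so quadratic reciprocity gives (57|617) = (617|57). Reduce: 617 ≡ 47 (mod 57). Now have (47|57).
57 ≡ 1 (mod 4), so quadratic reciprocity gives (47|57) = (57|47). Reduce: 57 ≡ 10 (mod 47). Now have (10|47).
Factor out 2: 10 = 2·5. Since 47 ≡ 7 (mod 8), (2|47) = +1. Now have (5|47).
5 ≡ 1 (mod 4), so quadratic reciprocity gives (5|47) = (47|5). Reduce: 47 ≡ 2 (mod 5). Now have (2|5).
Factor out 2: 2 = 2. Since 5 ≡ 5 (mod 8), (2|5) = -1. Now have -(1|5).
(1|5) = 1. Collecting the sign factors: -1.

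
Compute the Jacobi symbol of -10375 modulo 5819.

1

(-10375/5819)
  = -(10375/5819)    [5819 ≡ 3 mod 4 ⇒ (-1/5819) = -1]
  = -(4556/5819)    [10375 ≡ 4556 mod 5819]
  = -(1139/5819)    [5819 ≡ 3 mod 8 ⇒ (2/5819)^2 = +1]
  = (5819/1139)    [QR: both ≡ 3 mod 4, sign flips]
  = (124/1139)    [5819 ≡ 124 mod 1139]
  = (31/1139)    [1139 ≡ 3 mod 8 ⇒ (2/1139)^2 = +1]
  = -(1139/31)    [QR: both ≡ 3 mod 4, sign flips]
  = -(23/31)    [1139 ≡ 23 mod 31]
  = (31/23)    [QR: both ≡ 3 mod 4, sign flips]
  = (8/23)    [31 ≡ 8 mod 23]
  = (1/23)    [23 ≡ 7 mod 8 ⇒ (2/23)^3 = +1]
  = 1    [(1/23) = 1]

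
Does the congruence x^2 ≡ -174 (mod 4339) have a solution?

yes

(-174|4339)
  = (4165|4339)    [-174 ≡ 4165 mod 4339]
  = (4339|4165)    [QR: 4165 ≡ 1 mod 4, sign kept]
  = (174|4165)    [4339 ≡ 174 mod 4165]
  = -(87|4165)    [4165 ≡ 5 mod 8 ⇒ (2|4165) = -1]
  = -(4165|87)    [QR: 4165 ≡ 1 mod 4, sign kept]
  = -(76|87)    [4165 ≡ 76 mod 87]
  = -(19|87)    [87 ≡ 7 mod 8 ⇒ (2|87)^2 = +1]
  = (87|19)    [QR: both ≡ 3 mod 4, sign flips]
  = (11|19)    [87 ≡ 11 mod 19]
  = -(19|11)    [QR: both ≡ 3 mod 4, sign flips]
  = -(8|11)    [19 ≡ 8 mod 11]
  = (1|11)    [11 ≡ 3 mod 8 ⇒ (2|11)^3 = -1]
  = 1    [(1|11) = 1]
The Legendre symbol is 1, so x^2 ≡ -174 (mod 4339) has solution.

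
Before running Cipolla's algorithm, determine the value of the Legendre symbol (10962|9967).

-1

Reduce the numerator: 10962 ≡ 995 (mod 9967), so (10962|9967) = (995|9967).
Both 995 ≡ 3 and 9967 ≡ 3 (mod 4), so reciprocity gives (995|9967) = -(9967|995). Reduce: 9967 ≡ 17 (mod 995). Now have -(17|995).
17 ≡ 1 (mod 4), so quadratic reciprocity gives (17|995) = (995|17). Reduce: 995 ≡ 9 (mod 17). Now have -(9|17).
9 ≡ 1 (mod 4), so quadratic reciprocity gives (9|17) = (17|9). Reduce: 17 ≡ 8 (mod 9). Now have -(8|9).
Factor out 2: 8 = 2^3. Since 9 ≡ 1 (mod 8), (2|9) = +1, and (2|9)^3 = +1. Now have -(1|9).
(1|9) = 1. Collecting the sign factors: -1.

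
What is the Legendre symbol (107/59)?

Reduce the numerator: 107 ≡ 48 (mod 59), so (107/59) = (48/59).
Factor out 2: 48 = 2^4·3. Since 59 ≡ 3 (mod 8), (2/59) = -1, and (2/59)^4 = +1. Now have (3/59).
Both 3 ≡ 3 and 59 ≡ 3 (mod 4), so reciprocity gives (3/59) = -(59/3). Reduce: 59 ≡ 2 (mod 3). Now have -(2/3).
Factor out 2: 2 = 2. Since 3 ≡ 3 (mod 8), (2/3) = -1. Now have (1/3).
(1/3) = 1. Collecting the sign factors: 1.

1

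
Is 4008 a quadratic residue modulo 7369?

(4008|7369)
  = (501|7369)    [7369 ≡ 1 mod 8 ⇒ (2|7369)^3 = +1]
  = (7369|501)    [QR: 501 ≡ 1 mod 4, sign kept]
  = (355|501)    [7369 ≡ 355 mod 501]
  = (501|355)    [QR: 501 ≡ 1 mod 4, sign kept]
  = (146|355)    [501 ≡ 146 mod 355]
  = -(73|355)    [355 ≡ 3 mod 8 ⇒ (2|355) = -1]
  = -(355|73)    [QR: 73 ≡ 1 mod 4, sign kept]
  = -(63|73)    [355 ≡ 63 mod 73]
  = -(73|63)    [QR: 73 ≡ 1 mod 4, sign kept]
  = -(10|63)    [73 ≡ 10 mod 63]
  = -(5|63)    [63 ≡ 7 mod 8 ⇒ (2|63) = +1]
  = -(63|5)    [QR: 5 ≡ 1 mod 4, sign kept]
  = -(3|5)    [63 ≡ 3 mod 5]
  = -(5|3)    [QR: 5 ≡ 1 mod 4, sign kept]
  = -(2|3)    [5 ≡ 2 mod 3]
  = (1|3)    [3 ≡ 3 mod 8 ⇒ (2|3) = -1]
  = 1    [(1|3) = 1]
The Legendre symbol is 1, so x^2 ≡ 4008 (mod 7369) has solution.

yes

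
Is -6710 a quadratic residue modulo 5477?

Reduce the numerator: -6710 ≡ 4244 (mod 5477), so (-6710/5477) = (4244/5477).
Factor out 2: 4244 = 2^2·1061. Since 5477 ≡ 5 (mod 8), (2/5477) = -1, and (2/5477)^2 = +1. Now have (1061/5477).
1061 ≡ 1 (mod 4), so quadratic reciprocity gives (1061/5477) = (5477/1061). Reduce: 5477 ≡ 172 (mod 1061). Now have (172/1061).
Factor out 2: 172 = 2^2·43. Since 1061 ≡ 5 (mod 8), (2/1061) = -1, and (2/1061)^2 = +1. Now have (43/1061).
1061 ≡ 1 (mod 4), so quadratic reciprocity gives (43/1061) = (1061/43). Reduce: 1061 ≡ 29 (mod 43). Now have (29/43).
29 ≡ 1 (mod 4), so quadratic reciprocity gives (29/43) = (43/29). Reduce: 43 ≡ 14 (mod 29). Now have (14/29).
Factor out 2: 14 = 2·7. Since 29 ≡ 5 (mod 8), (2/29) = -1. Now have -(7/29).
29 ≡ 1 (mod 4), so quadratic reciprocity gives (7/29) = (29/7). Reduce: 29 ≡ 1 (mod 7). Now have -(1/7).
(1/7) = 1. Collecting the sign factors: -1.
(-6710/5477) = -1, and 5477 is prime, so -6710 is not a quadratic residue mod 5477.

no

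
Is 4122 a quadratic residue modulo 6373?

Factor out 2: 4122 = 2·2061. Since 6373 ≡ 5 (mod 8), (2|6373) = -1. Now have -(2061|6373).
2061 ≡ 1 (mod 4), so quadratic reciprocity gives (2061|6373) = (6373|2061). Reduce: 6373 ≡ 190 (mod 2061). Now have -(190|2061).
Factor out 2: 190 = 2·95. Since 2061 ≡ 5 (mod 8), (2|2061) = -1. Now have (95|2061).
2061 ≡ 1 (mod 4), so quadratic reciprocity gives (95|2061) = (2061|95). Reduce: 2061 ≡ 66 (mod 95). Now have (66|95).
Factor out 2: 66 = 2·33. Since 95 ≡ 7 (mod 8), (2|95) = +1. Now have (33|95).
33 ≡ 1 (mod 4), so quadratic reciprocity gives (33|95) = (95|33). Reduce: 95 ≡ 29 (mod 33). Now have (29|33).
29 ≡ 1 (mod 4), so quadratic reciprocity gives (29|33) = (33|29). Reduce: 33 ≡ 4 (mod 29). Now have (4|29).
Factor out 2: 4 = 2^2. Since 29 ≡ 5 (mod 8), (2|29) = -1, and (2|29)^2 = +1. Now have (1|29).
(1|29) = 1. Collecting the sign factors: 1.
The Legendre symbol is 1, so x^2 ≡ 4122 (mod 6373) has solution.

yes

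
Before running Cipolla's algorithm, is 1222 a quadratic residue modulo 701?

(1222/701)
  = (521/701)    [1222 ≡ 521 mod 701]
  = (701/521)    [QR: 521 ≡ 1 mod 4, sign kept]
  = (180/521)    [701 ≡ 180 mod 521]
  = (45/521)    [521 ≡ 1 mod 8 ⇒ (2/521)^2 = +1]
  = (521/45)    [QR: 45 ≡ 1 mod 4, sign kept]
  = (26/45)    [521 ≡ 26 mod 45]
  = -(13/45)    [45 ≡ 5 mod 8 ⇒ (2/45) = -1]
  = -(45/13)    [QR: 13 ≡ 1 mod 4, sign kept]
  = -(6/13)    [45 ≡ 6 mod 13]
  = (3/13)    [13 ≡ 5 mod 8 ⇒ (2/13) = -1]
  = (13/3)    [QR: 13 ≡ 1 mod 4, sign kept]
  = (1/3)    [13 ≡ 1 mod 3]
  = 1    [(1/3) = 1]
The Legendre symbol is 1, so x^2 ≡ 1222 (mod 701) has solution.

yes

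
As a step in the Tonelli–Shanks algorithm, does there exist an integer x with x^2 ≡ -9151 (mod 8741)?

no

(-9151|8741)
  = (8331|8741)    [-9151 ≡ 8331 mod 8741]
  = (8741|8331)    [QR: 8741 ≡ 1 mod 4, sign kept]
  = (410|8331)    [8741 ≡ 410 mod 8331]
  = -(205|8331)    [8331 ≡ 3 mod 8 ⇒ (2|8331) = -1]
  = -(8331|205)    [QR: 205 ≡ 1 mod 4, sign kept]
  = -(131|205)    [8331 ≡ 131 mod 205]
  = -(205|131)    [QR: 205 ≡ 1 mod 4, sign kept]
  = -(74|131)    [205 ≡ 74 mod 131]
  = (37|131)    [131 ≡ 3 mod 8 ⇒ (2|131) = -1]
  = (131|37)    [QR: 37 ≡ 1 mod 4, sign kept]
  = (20|37)    [131 ≡ 20 mod 37]
  = (5|37)    [37 ≡ 5 mod 8 ⇒ (2|37)^2 = +1]
  = (37|5)    [QR: 5 ≡ 1 mod 4, sign kept]
  = (2|5)    [37 ≡ 2 mod 5]
  = -(1|5)    [5 ≡ 5 mod 8 ⇒ (2|5) = -1]
  = -1    [(1|5) = 1]
(-9151|8741) = -1, and 8741 is prime, so -9151 is not a quadratic residue mod 8741.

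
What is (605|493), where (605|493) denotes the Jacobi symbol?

Reduce the numerator: 605 ≡ 112 (mod 493), so (605|493) = (112|493).
Factor out 2: 112 = 2^4·7. Since 493 ≡ 5 (mod 8), (2|493) = -1, and (2|493)^4 = +1. Now have (7|493).
493 ≡ 1 (mod 4), so quadratic reciprocity gives (7|493) = (493|7). Reduce: 493 ≡ 3 (mod 7). Now have (3|7).
Both 3 ≡ 3 and 7 ≡ 3 (mod 4), so reciprocity gives (3|7) = -(7|3). Reduce: 7 ≡ 1 (mod 3). Now have -(1|3).
(1|3) = 1. Collecting the sign factors: -1.

-1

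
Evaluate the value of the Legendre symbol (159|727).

-1

(159|727)
  = -(727|159)    [QR: both ≡ 3 mod 4, sign flips]
  = -(91|159)    [727 ≡ 91 mod 159]
  = (159|91)    [QR: both ≡ 3 mod 4, sign flips]
  = (68|91)    [159 ≡ 68 mod 91]
  = (17|91)    [91 ≡ 3 mod 8 ⇒ (2|91)^2 = +1]
  = (91|17)    [QR: 17 ≡ 1 mod 4, sign kept]
  = (6|17)    [91 ≡ 6 mod 17]
  = (3|17)    [17 ≡ 1 mod 8 ⇒ (2|17) = +1]
  = (17|3)    [QR: 17 ≡ 1 mod 4, sign kept]
  = (2|3)    [17 ≡ 2 mod 3]
  = -(1|3)    [3 ≡ 3 mod 8 ⇒ (2|3) = -1]
  = -1    [(1|3) = 1]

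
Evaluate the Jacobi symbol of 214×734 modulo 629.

1

By multiplicativity, (214·734|629) = (214|629)·(734|629).
First factor (214|629):
(214|629)
  = -(107|629)    [629 ≡ 5 mod 8 ⇒ (2|629) = -1]
  = -(629|107)    [QR: 629 ≡ 1 mod 4, sign kept]
  = -(94|107)    [629 ≡ 94 mod 107]
  = (47|107)    [107 ≡ 3 mod 8 ⇒ (2|107) = -1]
  = -(107|47)    [QR: both ≡ 3 mod 4, sign flips]
  = -(13|47)    [107 ≡ 13 mod 47]
  = -(47|13)    [QR: 13 ≡ 1 mod 4, sign kept]
  = -(8|13)    [47 ≡ 8 mod 13]
  = (1|13)    [13 ≡ 5 mod 8 ⇒ (2|13)^3 = -1]
  = 1    [(1|13) = 1]
Second factor (734|629):
(734|629)
  = (105|629)    [734 ≡ 105 mod 629]
  = (629|105)    [QR: 105 ≡ 1 mod 4, sign kept]
  = (104|105)    [629 ≡ 104 mod 105]
  = (13|105)    [105 ≡ 1 mod 8 ⇒ (2|105)^3 = +1]
  = (105|13)    [QR: 13 ≡ 1 mod 4, sign kept]
  = (1|13)    [105 ≡ 1 mod 13]
  = 1    [(1|13) = 1]
Product: (1)·(1) = 1.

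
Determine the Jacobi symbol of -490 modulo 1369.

1

Pull out -1: (-490|1369) = (-1|1369)·(490|1369). Since 1369 ≡ 1 (mod 4), (-1|1369) = +1. Now have (490|1369).
Factor out 2: 490 = 2·245. Since 1369 ≡ 1 (mod 8), (2|1369) = +1. Now have (245|1369).
245 ≡ 1 (mod 4), so quadratic reciprocity gives (245|1369) = (1369|245). Reduce: 1369 ≡ 144 (mod 245). Now have (144|245).
Factor out 2: 144 = 2^4·9. Since 245 ≡ 5 (mod 8), (2|245) = -1, and (2|245)^4 = +1. Now have (9|245).
9 ≡ 1 (mod 4), so quadratic reciprocity gives (9|245) = (245|9). Reduce: 245 ≡ 2 (mod 9). Now have (2|9).
Factor out 2: 2 = 2. Since 9 ≡ 1 (mod 8), (2|9) = +1. Now have (1|9).
(1|9) = 1. Collecting the sign factors: 1.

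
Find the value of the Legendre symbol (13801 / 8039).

(13801 / 8039)
  = (5762 / 8039)    [13801 ≡ 5762 mod 8039]
  = (2881 / 8039)    [8039 ≡ 7 mod 8 ⇒ (2 / 8039) = +1]
  = (8039 / 2881)    [QR: 2881 ≡ 1 mod 4, sign kept]
  = (2277 / 2881)    [8039 ≡ 2277 mod 2881]
  = (2881 / 2277)    [QR: 2277 ≡ 1 mod 4, sign kept]
  = (604 / 2277)    [2881 ≡ 604 mod 2277]
  = (151 / 2277)    [2277 ≡ 5 mod 8 ⇒ (2 / 2277)^2 = +1]
  = (2277 / 151)    [QR: 2277 ≡ 1 mod 4, sign kept]
  = (12 / 151)    [2277 ≡ 12 mod 151]
  = (3 / 151)    [151 ≡ 7 mod 8 ⇒ (2 / 151)^2 = +1]
  = -(151 / 3)    [QR: both ≡ 3 mod 4, sign flips]
  = -(1 / 3)    [151 ≡ 1 mod 3]
  = -1    [(1 / 3) = 1]

-1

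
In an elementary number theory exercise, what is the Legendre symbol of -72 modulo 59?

1

Pull out -1: (-72|59) = (-1|59)·(72|59). Since 59 ≡ 3 (mod 4), (-1|59) = -1. Now have -(72|59).
Reduce the numerator: 72 ≡ 13 (mod 59), so (72|59) = (13|59).
13 ≡ 1 (mod 4), so quadratic reciprocity gives (13|59) = (59|13). Reduce: 59 ≡ 7 (mod 13). Now have -(7|13).
13 ≡ 1 (mod 4), so quadratic reciprocity gives (7|13) = (13|7). Reduce: 13 ≡ 6 (mod 7). Now have -(6|7).
Factor out 2: 6 = 2·3. Since 7 ≡ 7 (mod 8), (2|7) = +1. Now have -(3|7).
Both 3 ≡ 3 and 7 ≡ 3 (mod 4), so reciprocity gives (3|7) = -(7|3). Reduce: 7 ≡ 1 (mod 3). Now have (1|3).
(1|3) = 1. Collecting the sign factors: 1.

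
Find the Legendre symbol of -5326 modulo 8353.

-1

(-5326 / 8353)
  = (3027 / 8353)    [-5326 ≡ 3027 mod 8353]
  = (8353 / 3027)    [QR: 8353 ≡ 1 mod 4, sign kept]
  = (2299 / 3027)    [8353 ≡ 2299 mod 3027]
  = -(3027 / 2299)    [QR: both ≡ 3 mod 4, sign flips]
  = -(728 / 2299)    [3027 ≡ 728 mod 2299]
  = (91 / 2299)    [2299 ≡ 3 mod 8 ⇒ (2 / 2299)^3 = -1]
  = -(2299 / 91)    [QR: both ≡ 3 mod 4, sign flips]
  = -(24 / 91)    [2299 ≡ 24 mod 91]
  = (3 / 91)    [91 ≡ 3 mod 8 ⇒ (2 / 91)^3 = -1]
  = -(91 / 3)    [QR: both ≡ 3 mod 4, sign flips]
  = -(1 / 3)    [91 ≡ 1 mod 3]
  = -1    [(1 / 3) = 1]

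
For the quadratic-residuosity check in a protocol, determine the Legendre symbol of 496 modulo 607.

-1

Factor out 2: 496 = 2^4·31. Since 607 ≡ 7 (mod 8), (2 / 607) = +1, and (2 / 607)^4 = +1. Now have (31 / 607).
Both 31 ≡ 3 and 607 ≡ 3 (mod 4), so reciprocity gives (31 / 607) = -(607 / 31). Reduce: 607 ≡ 18 (mod 31). Now have -(18 / 31).
Factor out 2: 18 = 2·9. Since 31 ≡ 7 (mod 8), (2 / 31) = +1. Now have -(9 / 31).
9 ≡ 1 (mod 4), so quadratic reciprocity gives (9 / 31) = (31 / 9). Reduce: 31 ≡ 4 (mod 9). Now have -(4 / 9).
Factor out 2: 4 = 2^2. Since 9 ≡ 1 (mod 8), (2 / 9) = +1, and (2 / 9)^2 = +1. Now have -(1 / 9).
(1 / 9) = 1. Collecting the sign factors: -1.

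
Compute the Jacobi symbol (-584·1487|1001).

By multiplicativity, (-584·1487|1001) = (-584|1001)·(1487|1001).
First factor (-584|1001):
(-584|1001)
  = (417|1001)    [-584 ≡ 417 mod 1001]
  = (1001|417)    [QR: 417 ≡ 1 mod 4, sign kept]
  = (167|417)    [1001 ≡ 167 mod 417]
  = (417|167)    [QR: 417 ≡ 1 mod 4, sign kept]
  = (83|167)    [417 ≡ 83 mod 167]
  = -(167|83)    [QR: both ≡ 3 mod 4, sign flips]
  = -(1|83)    [167 ≡ 1 mod 83]
  = -1    [(1|83) = 1]
Second factor (1487|1001):
(1487|1001)
  = (486|1001)    [1487 ≡ 486 mod 1001]
  = (243|1001)    [1001 ≡ 1 mod 8 ⇒ (2|1001) = +1]
  = (1001|243)    [QR: 1001 ≡ 1 mod 4, sign kept]
  = (29|243)    [1001 ≡ 29 mod 243]
  = (243|29)    [QR: 29 ≡ 1 mod 4, sign kept]
  = (11|29)    [243 ≡ 11 mod 29]
  = (29|11)    [QR: 29 ≡ 1 mod 4, sign kept]
  = (7|11)    [29 ≡ 7 mod 11]
  = -(11|7)    [QR: both ≡ 3 mod 4, sign flips]
  = -(4|7)    [11 ≡ 4 mod 7]
  = -(1|7)    [7 ≡ 7 mod 8 ⇒ (2|7)^2 = +1]
  = -1    [(1|7) = 1]
Product: (-1)·(-1) = 1.

1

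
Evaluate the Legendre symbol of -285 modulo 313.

(-285 / 313)
  = (28 / 313)    [-285 ≡ 28 mod 313]
  = (7 / 313)    [313 ≡ 1 mod 8 ⇒ (2 / 313)^2 = +1]
  = (313 / 7)    [QR: 313 ≡ 1 mod 4, sign kept]
  = (5 / 7)    [313 ≡ 5 mod 7]
  = (7 / 5)    [QR: 5 ≡ 1 mod 4, sign kept]
  = (2 / 5)    [7 ≡ 2 mod 5]
  = -(1 / 5)    [5 ≡ 5 mod 8 ⇒ (2 / 5) = -1]
  = -1    [(1 / 5) = 1]

-1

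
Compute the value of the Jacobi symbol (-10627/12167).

-1

(-10627/12167)
  = (1540/12167)    [-10627 ≡ 1540 mod 12167]
  = (385/12167)    [12167 ≡ 7 mod 8 ⇒ (2/12167)^2 = +1]
  = (12167/385)    [QR: 385 ≡ 1 mod 4, sign kept]
  = (232/385)    [12167 ≡ 232 mod 385]
  = (29/385)    [385 ≡ 1 mod 8 ⇒ (2/385)^3 = +1]
  = (385/29)    [QR: 29 ≡ 1 mod 4, sign kept]
  = (8/29)    [385 ≡ 8 mod 29]
  = -(1/29)    [29 ≡ 5 mod 8 ⇒ (2/29)^3 = -1]
  = -1    [(1/29) = 1]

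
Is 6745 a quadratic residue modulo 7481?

yes

(6745|7481)
  = (7481|6745)    [QR: 6745 ≡ 1 mod 4, sign kept]
  = (736|6745)    [7481 ≡ 736 mod 6745]
  = (23|6745)    [6745 ≡ 1 mod 8 ⇒ (2|6745)^5 = +1]
  = (6745|23)    [QR: 6745 ≡ 1 mod 4, sign kept]
  = (6|23)    [6745 ≡ 6 mod 23]
  = (3|23)    [23 ≡ 7 mod 8 ⇒ (2|23) = +1]
  = -(23|3)    [QR: both ≡ 3 mod 4, sign flips]
  = -(2|3)    [23 ≡ 2 mod 3]
  = (1|3)    [3 ≡ 3 mod 8 ⇒ (2|3) = -1]
  = 1    [(1|3) = 1]
The Legendre symbol is 1, so x^2 ≡ 6745 (mod 7481) has solution.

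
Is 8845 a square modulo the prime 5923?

(8845/5923)
  = (2922/5923)    [8845 ≡ 2922 mod 5923]
  = -(1461/5923)    [5923 ≡ 3 mod 8 ⇒ (2/5923) = -1]
  = -(5923/1461)    [QR: 1461 ≡ 1 mod 4, sign kept]
  = -(79/1461)    [5923 ≡ 79 mod 1461]
  = -(1461/79)    [QR: 1461 ≡ 1 mod 4, sign kept]
  = -(39/79)    [1461 ≡ 39 mod 79]
  = (79/39)    [QR: both ≡ 3 mod 4, sign flips]
  = (1/39)    [79 ≡ 1 mod 39]
  = 1    [(1/39) = 1]
(8845/5923) = 1, and 5923 is prime, so 8845 is a quadratic residue mod 5923.

yes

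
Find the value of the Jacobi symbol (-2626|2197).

(-2626|2197)
  = (1768|2197)    [-2626 ≡ 1768 mod 2197]
  = -(221|2197)    [2197 ≡ 5 mod 8 ⇒ (2|2197)^3 = -1]
  = -(2197|221)    [QR: 221 ≡ 1 mod 4, sign kept]
  = -(208|221)    [2197 ≡ 208 mod 221]
  = -(13|221)    [221 ≡ 5 mod 8 ⇒ (2|221)^4 = +1]
  = -(221|13)    [QR: 13 ≡ 1 mod 4, sign kept]
  = -(0|13)    [221 ≡ 0 mod 13]
  = 0    [numerator 0, gcd > 1]

0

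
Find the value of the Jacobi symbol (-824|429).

(-824|429)
  = (34|429)    [-824 ≡ 34 mod 429]
  = -(17|429)    [429 ≡ 5 mod 8 ⇒ (2|429) = -1]
  = -(429|17)    [QR: 17 ≡ 1 mod 4, sign kept]
  = -(4|17)    [429 ≡ 4 mod 17]
  = -(1|17)    [17 ≡ 1 mod 8 ⇒ (2|17)^2 = +1]
  = -1    [(1|17) = 1]

-1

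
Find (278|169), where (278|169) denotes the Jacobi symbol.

1

Reduce the numerator: 278 ≡ 109 (mod 169), so (278|169) = (109|169).
109 ≡ 1 (mod 4), so quadratic reciprocity gives (109|169) = (169|109). Reduce: 169 ≡ 60 (mod 109). Now have (60|109).
Factor out 2: 60 = 2^2·15. Since 109 ≡ 5 (mod 8), (2|109) = -1, and (2|109)^2 = +1. Now have (15|109).
109 ≡ 1 (mod 4), so quadratic reciprocity gives (15|109) = (109|15). Reduce: 109 ≡ 4 (mod 15). Now have (4|15).
Factor out 2: 4 = 2^2. Since 15 ≡ 7 (mod 8), (2|15) = +1, and (2|15)^2 = +1. Now have (1|15).
(1|15) = 1. Collecting the sign factors: 1.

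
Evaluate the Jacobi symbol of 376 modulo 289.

Reduce the numerator: 376 ≡ 87 (mod 289), so (376/289) = (87/289).
289 ≡ 1 (mod 4), so quadratic reciprocity gives (87/289) = (289/87). Reduce: 289 ≡ 28 (mod 87). Now have (28/87).
Factor out 2: 28 = 2^2·7. Since 87 ≡ 7 (mod 8), (2/87) = +1, and (2/87)^2 = +1. Now have (7/87).
Both 7 ≡ 3 and 87 ≡ 3 (mod 4), so reciprocity gives (7/87) = -(87/7). Reduce: 87 ≡ 3 (mod 7). Now have -(3/7).
Both 3 ≡ 3 and 7 ≡ 3 (mod 4), so reciprocity gives (3/7) = -(7/3). Reduce: 7 ≡ 1 (mod 3). Now have (1/3).
(1/3) = 1. Collecting the sign factors: 1.

1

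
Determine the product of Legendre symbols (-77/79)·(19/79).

1

By multiplicativity, (-77·19/79) = (-77/79)·(19/79).
First factor (-77/79):
(-77/79)
  = -(77/79)    [79 ≡ 3 mod 4 ⇒ (-1/79) = -1]
  = -(79/77)    [QR: 77 ≡ 1 mod 4, sign kept]
  = -(2/77)    [79 ≡ 2 mod 77]
  = (1/77)    [77 ≡ 5 mod 8 ⇒ (2/77) = -1]
  = 1    [(1/77) = 1]
Second factor (19/79):
(19/79)
  = -(79/19)    [QR: both ≡ 3 mod 4, sign flips]
  = -(3/19)    [79 ≡ 3 mod 19]
  = (19/3)    [QR: both ≡ 3 mod 4, sign flips]
  = (1/3)    [19 ≡ 1 mod 3]
  = 1    [(1/3) = 1]
Product: (1)·(1) = 1.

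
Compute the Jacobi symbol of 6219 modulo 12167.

1

Both 6219 ≡ 3 and 12167 ≡ 3 (mod 4), so reciprocity gives (6219 / 12167) = -(12167 / 6219). Reduce: 12167 ≡ 5948 (mod 6219). Now have -(5948 / 6219).
Factor out 2: 5948 = 2^2·1487. Since 6219 ≡ 3 (mod 8), (2 / 6219) = -1, and (2 / 6219)^2 = +1. Now have -(1487 / 6219).
Both 1487 ≡ 3 and 6219 ≡ 3 (mod 4), so reciprocity gives (1487 / 6219) = -(6219 / 1487). Reduce: 6219 ≡ 271 (mod 1487). Now have (271 / 1487).
Both 271 ≡ 3 and 1487 ≡ 3 (mod 4), so reciprocity gives (271 / 1487) = -(1487 / 271). Reduce: 1487 ≡ 132 (mod 271). Now have -(132 / 271).
Factor out 2: 132 = 2^2·33. Since 271 ≡ 7 (mod 8), (2 / 271) = +1, and (2 / 271)^2 = +1. Now have -(33 / 271).
33 ≡ 1 (mod 4), so quadratic reciprocity gives (33 / 271) = (271 / 33). Reduce: 271 ≡ 7 (mod 33). Now have -(7 / 33).
33 ≡ 1 (mod 4), so quadratic reciprocity gives (7 / 33) = (33 / 7). Reduce: 33 ≡ 5 (mod 7). Now have -(5 / 7).
5 ≡ 1 (mod 4), so quadratic reciprocity gives (5 / 7) = (7 / 5). Reduce: 7 ≡ 2 (mod 5). Now have -(2 / 5).
Factor out 2: 2 = 2. Since 5 ≡ 5 (mod 8), (2 / 5) = -1. Now have (1 / 5).
(1 / 5) = 1. Collecting the sign factors: 1.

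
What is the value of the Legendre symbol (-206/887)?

(-206/887)
  = (681/887)    [-206 ≡ 681 mod 887]
  = (887/681)    [QR: 681 ≡ 1 mod 4, sign kept]
  = (206/681)    [887 ≡ 206 mod 681]
  = (103/681)    [681 ≡ 1 mod 8 ⇒ (2/681) = +1]
  = (681/103)    [QR: 681 ≡ 1 mod 4, sign kept]
  = (63/103)    [681 ≡ 63 mod 103]
  = -(103/63)    [QR: both ≡ 3 mod 4, sign flips]
  = -(40/63)    [103 ≡ 40 mod 63]
  = -(5/63)    [63 ≡ 7 mod 8 ⇒ (2/63)^3 = +1]
  = -(63/5)    [QR: 5 ≡ 1 mod 4, sign kept]
  = -(3/5)    [63 ≡ 3 mod 5]
  = -(5/3)    [QR: 5 ≡ 1 mod 4, sign kept]
  = -(2/3)    [5 ≡ 2 mod 3]
  = (1/3)    [3 ≡ 3 mod 8 ⇒ (2/3) = -1]
  = 1    [(1/3) = 1]

1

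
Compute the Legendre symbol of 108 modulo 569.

Factor out 2: 108 = 2^2·27. Since 569 ≡ 1 (mod 8), (2/569) = +1, and (2/569)^2 = +1. Now have (27/569).
569 ≡ 1 (mod 4), so quadratic reciprocity gives (27/569) = (569/27). Reduce: 569 ≡ 2 (mod 27). Now have (2/27).
Factor out 2: 2 = 2. Since 27 ≡ 3 (mod 8), (2/27) = -1. Now have -(1/27).
(1/27) = 1. Collecting the sign factors: -1.

-1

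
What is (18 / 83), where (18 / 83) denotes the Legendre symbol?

-1

(18 / 83)
  = -(9 / 83)    [83 ≡ 3 mod 8 ⇒ (2 / 83) = -1]
  = -(83 / 9)    [QR: 9 ≡ 1 mod 4, sign kept]
  = -(2 / 9)    [83 ≡ 2 mod 9]
  = -(1 / 9)    [9 ≡ 1 mod 8 ⇒ (2 / 9) = +1]
  = -1    [(1 / 9) = 1]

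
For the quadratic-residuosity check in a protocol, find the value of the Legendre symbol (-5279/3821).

Reduce the numerator: -5279 ≡ 2363 (mod 3821), so (-5279/3821) = (2363/3821).
3821 ≡ 1 (mod 4), so quadratic reciprocity gives (2363/3821) = (3821/2363). Reduce: 3821 ≡ 1458 (mod 2363). Now have (1458/2363).
Factor out 2: 1458 = 2·729. Since 2363 ≡ 3 (mod 8), (2/2363) = -1. Now have -(729/2363).
729 ≡ 1 (mod 4), so quadratic reciprocity gives (729/2363) = (2363/729). Reduce: 2363 ≡ 176 (mod 729). Now have -(176/729).
Factor out 2: 176 = 2^4·11. Since 729 ≡ 1 (mod 8), (2/729) = +1, and (2/729)^4 = +1. Now have -(11/729).
729 ≡ 1 (mod 4), so quadratic reciprocity gives (11/729) = (729/11). Reduce: 729 ≡ 3 (mod 11). Now have -(3/11).
Both 3 ≡ 3 and 11 ≡ 3 (mod 4), so reciprocity gives (3/11) = -(11/3). Reduce: 11 ≡ 2 (mod 3). Now have (2/3).
Factor out 2: 2 = 2. Since 3 ≡ 3 (mod 8), (2/3) = -1. Now have -(1/3).
(1/3) = 1. Collecting the sign factors: -1.

-1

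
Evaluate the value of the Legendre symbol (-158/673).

Reduce the numerator: -158 ≡ 515 (mod 673), so (-158/673) = (515/673).
673 ≡ 1 (mod 4), so quadratic reciprocity gives (515/673) = (673/515). Reduce: 673 ≡ 158 (mod 515). Now have (158/515).
Factor out 2: 158 = 2·79. Since 515 ≡ 3 (mod 8), (2/515) = -1. Now have -(79/515).
Both 79 ≡ 3 and 515 ≡ 3 (mod 4), so reciprocity gives (79/515) = -(515/79). Reduce: 515 ≡ 41 (mod 79). Now have (41/79).
41 ≡ 1 (mod 4), so quadratic reciprocity gives (41/79) = (79/41). Reduce: 79 ≡ 38 (mod 41). Now have (38/41).
Factor out 2: 38 = 2·19. Since 41 ≡ 1 (mod 8), (2/41) = +1. Now have (19/41).
41 ≡ 1 (mod 4), so quadratic reciprocity gives (19/41) = (41/19). Reduce: 41 ≡ 3 (mod 19). Now have (3/19).
Both 3 ≡ 3 and 19 ≡ 3 (mod 4), so reciprocity gives (3/19) = -(19/3). Reduce: 19 ≡ 1 (mod 3). Now have -(1/3).
(1/3) = 1. Collecting the sign factors: -1.

-1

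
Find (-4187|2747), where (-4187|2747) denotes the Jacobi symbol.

(-4187|2747)
  = (1307|2747)    [-4187 ≡ 1307 mod 2747]
  = -(2747|1307)    [QR: both ≡ 3 mod 4, sign flips]
  = -(133|1307)    [2747 ≡ 133 mod 1307]
  = -(1307|133)    [QR: 133 ≡ 1 mod 4, sign kept]
  = -(110|133)    [1307 ≡ 110 mod 133]
  = (55|133)    [133 ≡ 5 mod 8 ⇒ (2|133) = -1]
  = (133|55)    [QR: 133 ≡ 1 mod 4, sign kept]
  = (23|55)    [133 ≡ 23 mod 55]
  = -(55|23)    [QR: both ≡ 3 mod 4, sign flips]
  = -(9|23)    [55 ≡ 9 mod 23]
  = -(23|9)    [QR: 9 ≡ 1 mod 4, sign kept]
  = -(5|9)    [23 ≡ 5 mod 9]
  = -(9|5)    [QR: 5 ≡ 1 mod 4, sign kept]
  = -(4|5)    [9 ≡ 4 mod 5]
  = -(1|5)    [5 ≡ 5 mod 8 ⇒ (2|5)^2 = +1]
  = -1    [(1|5) = 1]

-1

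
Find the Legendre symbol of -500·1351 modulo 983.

By multiplicativity, (-500·1351 / 983) = (-500 / 983)·(1351 / 983).
First factor (-500 / 983):
Reduce the numerator: -500 ≡ 483 (mod 983), so (-500 / 983) = (483 / 983).
Both 483 ≡ 3 and 983 ≡ 3 (mod 4), so reciprocity gives (483 / 983) = -(983 / 483). Reduce: 983 ≡ 17 (mod 483). Now have -(17 / 483).
17 ≡ 1 (mod 4), so quadratic reciprocity gives (17 / 483) = (483 / 17). Reduce: 483 ≡ 7 (mod 17). Now have -(7 / 17).
17 ≡ 1 (mod 4), so quadratic reciprocity gives (7 / 17) = (17 / 7). Reduce: 17 ≡ 3 (mod 7). Now have -(3 / 7).
Both 3 ≡ 3 and 7 ≡ 3 (mod 4), so reciprocity gives (3 / 7) = -(7 / 3). Reduce: 7 ≡ 1 (mod 3). Now have (1 / 3).
(1 / 3) = 1. Collecting the sign factors: 1.
Second factor (1351 / 983):
Reduce the numerator: 1351 ≡ 368 (mod 983), so (1351 / 983) = (368 / 983).
Factor out 2: 368 = 2^4·23. Since 983 ≡ 7 (mod 8), (2 / 983) = +1, and (2 / 983)^4 = +1. Now have (23 / 983).
Both 23 ≡ 3 and 983 ≡ 3 (mod 4), so reciprocity gives (23 / 983) = -(983 / 23). Reduce: 983 ≡ 17 (mod 23). Now have -(17 / 23).
17 ≡ 1 (mod 4), so quadratic reciprocity gives (17 / 23) = (23 / 17). Reduce: 23 ≡ 6 (mod 17). Now have -(6 / 17).
Factor out 2: 6 = 2·3. Since 17 ≡ 1 (mod 8), (2 / 17) = +1. Now have -(3 / 17).
17 ≡ 1 (mod 4), so quadratic reciprocity gives (3 / 17) = (17 / 3). Reduce: 17 ≡ 2 (mod 3). Now have -(2 / 3).
Factor out 2: 2 = 2. Since 3 ≡ 3 (mod 8), (2 / 3) = -1. Now have (1 / 3).
(1 / 3) = 1. Collecting the sign factors: 1.
Product: (1)·(1) = 1.

1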